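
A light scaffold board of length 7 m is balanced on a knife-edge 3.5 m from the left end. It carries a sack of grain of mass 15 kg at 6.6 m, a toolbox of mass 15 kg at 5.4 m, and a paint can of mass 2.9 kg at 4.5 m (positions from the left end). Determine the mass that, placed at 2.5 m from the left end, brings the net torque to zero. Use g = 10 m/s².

About the knife-edge (at 3.5 m from the left end):
Sack of grain: 15 × 10 = 150 N down at 6.6 m → arm 3.1 m, τ = 150 × 3.1 = 465 N·m clockwise.
Toolbox: 15 × 10 = 150 N down at 5.4 m → arm 1.9 m, τ = 150 × 1.9 = 285 N·m clockwise.
Paint can: 2.9 × 10 = 29 N down at 4.5 m → arm 1 m, τ = 29 × 1 = 29 N·m clockwise.
Net moment of known loads = 779 N·m clockwise.
An unknown mass m at 2.5 m has arm 1 m; its moment is m·g·1 counterclockwise.
Balancing moments: m × 10 × 1 = 779, giving m = 779 / (10 × 1) = 77.9 kg.

m ≈ 77.9 kg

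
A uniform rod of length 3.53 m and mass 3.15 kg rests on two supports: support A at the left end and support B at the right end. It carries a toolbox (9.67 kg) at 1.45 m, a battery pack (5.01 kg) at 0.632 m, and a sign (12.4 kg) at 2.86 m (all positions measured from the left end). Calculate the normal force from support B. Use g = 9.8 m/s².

R_B ≈ 162 N

Choose support A as the axis so its reaction then has zero moment arm.
Beam weight: 3.15 × 9.8 = 30.87 N down at 1.765 m → arm 1.765 m, τ = 30.87 × 1.765 = 54.49 N·m clockwise.
Toolbox: 9.67 × 9.8 = 94.77 N down at 1.45 m → arm 1.45 m, τ = 94.77 × 1.45 = 137.4 N·m clockwise.
Battery pack: 5.01 × 9.8 = 49.1 N down at 0.632 m → arm 0.632 m, τ = 49.1 × 0.632 = 31.03 N·m clockwise.
Sign: 12.4 × 9.8 = 121.5 N down at 2.86 m → arm 2.86 m, τ = 121.5 × 2.86 = 347.5 N·m clockwise.
Net load moment about support A = 570.4 N·m clockwise.
Reaction R at support B is upward at 3.53 m, arm 3.53 m → moment R × 3.53 counterclockwise.
Balancing moments: R × 3.53 = 570.4, giving R = 162 N.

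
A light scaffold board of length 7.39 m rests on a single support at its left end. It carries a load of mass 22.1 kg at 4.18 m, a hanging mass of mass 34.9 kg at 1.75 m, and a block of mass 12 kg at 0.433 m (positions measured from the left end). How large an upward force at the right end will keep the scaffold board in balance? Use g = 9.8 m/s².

F ≈ 210 N

About the left end:
Load: 22.1 × 9.8 = 216.6 N down at 4.18 m → arm 4.18 m, τ = 216.6 × 4.18 = 905.4 N·m clockwise.
Hanging mass: 34.9 × 9.8 = 342 N down at 1.75 m → arm 1.75 m, τ = 342 × 1.75 = 598.5 N·m clockwise.
Block: 12 × 9.8 = 117.6 N down at 0.433 m → arm 0.433 m, τ = 117.6 × 0.433 = 50.92 N·m clockwise.
Net moment of the loads = 1555 N·m clockwise.
The upward force F acts at the right end, arm 7.39 m, giving F × 7.39 counterclockwise.
Στ = 0 ⇒ F × 7.39 = 1555 ⇒ F = 1555 / 7.39 = 210 N.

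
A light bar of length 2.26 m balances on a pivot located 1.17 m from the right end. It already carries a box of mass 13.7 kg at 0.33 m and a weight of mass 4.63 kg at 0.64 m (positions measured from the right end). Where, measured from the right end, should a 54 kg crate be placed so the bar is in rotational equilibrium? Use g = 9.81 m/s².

x ≈ 1.43 m from the right end

Choose the pivot (at 1.17 m from the right end) as the axis so the support reaction has zero arm there.
Box: 13.7 × 9.81 = 134.4 N down at 0.33 m → arm 0.84 m, τ = 134.4 × 0.84 = 112.9 N·m clockwise.
Weight: 4.63 × 9.81 = 45.42 N down at 0.64 m → arm 0.53 m, τ = 45.42 × 0.53 = 24.07 N·m clockwise.
Net moment of existing loads = 137 N·m clockwise.
The crate weighs 54 × 9.81 = 529.7 N and must supply an equal counterclockwise moment, so its lever arm about the pivot is 137 / 529.7 = 0.259 m.
That puts it at 1.17 + 0.259 = 1.43 m from the right end.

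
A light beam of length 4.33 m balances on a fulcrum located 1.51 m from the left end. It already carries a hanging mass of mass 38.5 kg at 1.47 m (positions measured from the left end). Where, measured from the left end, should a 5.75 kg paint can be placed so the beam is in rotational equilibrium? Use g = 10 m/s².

Taking torques about the fulcrum (at 1.51 m from the left end):
Hanging mass: 38.5 × 10 = 385 N down at 1.47 m → arm 0.04 m, τ = 385 × 0.04 = 15.4 N·m counterclockwise.
Net moment of existing loads = 15.4 N·m counterclockwise.
The paint can weighs 5.75 × 10 = 57.5 N and must supply an equal clockwise moment, so its lever arm about the fulcrum is 15.4 / 57.5 = 0.268 m.
That puts it at 1.51 + 0.268 = 1.78 m from the left end.

x ≈ 1.78 m from the left end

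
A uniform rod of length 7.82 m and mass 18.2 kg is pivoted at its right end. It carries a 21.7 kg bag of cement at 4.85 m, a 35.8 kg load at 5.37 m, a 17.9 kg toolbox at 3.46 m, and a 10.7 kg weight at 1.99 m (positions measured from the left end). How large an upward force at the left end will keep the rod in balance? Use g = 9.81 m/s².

F ≈ 456 N

Taking torques about the right end:
Beam weight: 18.2 × 9.81 = 178.5 N down at 3.91 m → arm 3.91 m, τ = 178.5 × 3.91 = 697.9 N·m counterclockwise.
Bag of cement: 21.7 × 9.81 = 212.9 N down at 4.85 m → arm 2.97 m, τ = 212.9 × 2.97 = 632.3 N·m counterclockwise.
Load: 35.8 × 9.81 = 351.2 N down at 5.37 m → arm 2.45 m, τ = 351.2 × 2.45 = 860.4 N·m counterclockwise.
Toolbox: 17.9 × 9.81 = 175.6 N down at 3.46 m → arm 4.36 m, τ = 175.6 × 4.36 = 765.6 N·m counterclockwise.
Weight: 10.7 × 9.81 = 105 N down at 1.99 m → arm 5.83 m, τ = 105 × 5.83 = 612.1 N·m counterclockwise.
Net moment of the loads = 3568 N·m counterclockwise.
The upward force F acts at the left end, arm 7.82 m, giving F × 7.82 clockwise.
For rotational equilibrium, F × 7.82 = 3568, so F = 3568 / 7.82 = 456 N.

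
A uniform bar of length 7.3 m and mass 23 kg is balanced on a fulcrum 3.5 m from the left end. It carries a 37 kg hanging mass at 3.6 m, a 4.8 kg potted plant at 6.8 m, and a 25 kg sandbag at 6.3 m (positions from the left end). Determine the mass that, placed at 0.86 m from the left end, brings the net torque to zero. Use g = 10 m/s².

Choose the fulcrum (at 3.5 m from the left end) as the axis so the support reaction has zero arm there.
Beam weight: 23 × 10 = 230 N down at 3.65 m → arm 0.15 m, τ = 230 × 0.15 = 34.5 N·m clockwise.
Hanging mass: 37 × 10 = 370 N down at 3.6 m → arm 0.1 m, τ = 370 × 0.1 = 37 N·m clockwise.
Potted plant: 4.8 × 10 = 48 N down at 6.8 m → arm 3.3 m, τ = 48 × 3.3 = 158.4 N·m clockwise.
Sandbag: 25 × 10 = 250 N down at 6.3 m → arm 2.8 m, τ = 250 × 2.8 = 700 N·m clockwise.
Net moment of known loads = 929.9 N·m clockwise.
An unknown mass m at 0.86 m has arm 2.64 m; its moment is m·g·2.64 counterclockwise.
Balancing moments: m × 10 × 2.64 = 929.9, giving m = 929.9 / (10 × 2.64) = 35.2 kg.

m ≈ 35.2 kg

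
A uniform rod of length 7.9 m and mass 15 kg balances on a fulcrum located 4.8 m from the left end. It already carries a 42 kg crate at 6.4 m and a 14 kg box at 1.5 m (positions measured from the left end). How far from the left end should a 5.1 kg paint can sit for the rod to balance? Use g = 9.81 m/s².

x ≈ 3.18 m from the left end

Choose the fulcrum (at 4.8 m from the left end) as the axis so the support reaction has zero arm there.
Beam weight: 15 × 9.81 = 147.2 N down at 3.95 m → arm 0.85 m, τ = 147.2 × 0.85 = 125.1 N·m counterclockwise.
Crate: 42 × 9.81 = 412 N down at 6.4 m → arm 1.6 m, τ = 412 × 1.6 = 659.2 N·m clockwise.
Box: 14 × 9.81 = 137.3 N down at 1.5 m → arm 3.3 m, τ = 137.3 × 3.3 = 453.1 N·m counterclockwise.
Net moment of existing loads = 81 N·m clockwise.
The paint can weighs 5.1 × 9.81 = 50.03 N and must supply an equal counterclockwise moment, so its lever arm about the fulcrum is 81 / 50.03 = 1.62 m.
That puts it at 4.8 − 1.62 = 3.18 m from the left end.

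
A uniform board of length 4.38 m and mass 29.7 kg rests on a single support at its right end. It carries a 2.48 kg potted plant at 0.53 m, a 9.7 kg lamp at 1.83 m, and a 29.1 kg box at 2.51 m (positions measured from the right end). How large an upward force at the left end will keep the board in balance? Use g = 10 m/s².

F ≈ 359 N

Take moments about the right end.
Beam weight: 29.7 × 10 = 297 N down at 2.19 m → arm 2.19 m, τ = 297 × 2.19 = 650.4 N·m counterclockwise.
Potted plant: 2.48 × 10 = 24.8 N down at 0.53 m → arm 0.53 m, τ = 24.8 × 0.53 = 13.14 N·m counterclockwise.
Lamp: 9.7 × 10 = 97 N down at 1.83 m → arm 1.83 m, τ = 97 × 1.83 = 177.5 N·m counterclockwise.
Box: 29.1 × 10 = 291 N down at 2.51 m → arm 2.51 m, τ = 291 × 2.51 = 730.4 N·m counterclockwise.
Net moment of the loads = 1571 N·m counterclockwise.
The upward force F acts at the left end, arm 4.38 m, giving F × 4.38 clockwise.
For rotational equilibrium, F × 4.38 = 1571, so F = 1571 / 4.38 = 359 N.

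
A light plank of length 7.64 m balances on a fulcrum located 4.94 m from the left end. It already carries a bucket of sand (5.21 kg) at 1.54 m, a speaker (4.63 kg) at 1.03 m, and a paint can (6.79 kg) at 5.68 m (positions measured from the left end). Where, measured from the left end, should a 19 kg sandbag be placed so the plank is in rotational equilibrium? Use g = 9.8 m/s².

Taking torques about the fulcrum (at 4.94 m from the left end):
Bucket of sand: 5.21 × 9.8 = 51.06 N down at 1.54 m → arm 3.4 m, τ = 51.06 × 3.4 = 173.6 N·m counterclockwise.
Speaker: 4.63 × 9.8 = 45.37 N down at 1.03 m → arm 3.91 m, τ = 45.37 × 3.91 = 177.4 N·m counterclockwise.
Paint can: 6.79 × 9.8 = 66.54 N down at 5.68 m → arm 0.74 m, τ = 66.54 × 0.74 = 49.24 N·m clockwise.
Net moment of existing loads = 301.8 N·m counterclockwise.
The sandbag weighs 19 × 9.8 = 186.2 N and must supply an equal clockwise moment, so its lever arm about the fulcrum is 301.8 / 186.2 = 1.62 m.
That puts it at 4.94 + 1.62 = 6.56 m from the left end.

x ≈ 6.56 m from the left end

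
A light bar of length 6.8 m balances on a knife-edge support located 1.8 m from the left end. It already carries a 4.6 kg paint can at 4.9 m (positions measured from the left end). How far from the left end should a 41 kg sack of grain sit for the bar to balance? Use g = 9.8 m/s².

About the knife-edge support (at 1.8 m from the left end):
Paint can: 4.6 × 9.8 = 45.08 N down at 4.9 m → arm 3.1 m, τ = 45.08 × 3.1 = 139.7 N·m clockwise.
Net moment of existing loads = 139.7 N·m clockwise.
The sack of grain weighs 41 × 9.8 = 401.8 N and must supply an equal counterclockwise moment, so its lever arm about the knife-edge support is 139.7 / 401.8 = 0.348 m.
That puts it at 1.8 − 0.348 = 1.45 m from the left end.

x ≈ 1.45 m from the left end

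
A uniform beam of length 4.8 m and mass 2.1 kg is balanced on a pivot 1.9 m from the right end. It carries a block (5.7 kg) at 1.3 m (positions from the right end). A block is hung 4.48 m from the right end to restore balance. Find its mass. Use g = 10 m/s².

About the pivot (at 1.9 m from the right end):
Beam weight: 2.1 × 10 = 21 N down at 2.4 m → arm 0.5 m, τ = 21 × 0.5 = 10.5 N·m counterclockwise.
Block: 5.7 × 10 = 57 N down at 1.3 m → arm 0.6 m, τ = 57 × 0.6 = 34.2 N·m clockwise.
Net moment of known loads = 23.7 N·m clockwise.
An unknown mass m at 4.48 m has arm 2.58 m; its moment is m·g·2.58 counterclockwise.
For rotational equilibrium, m × 10 × 2.58 = 23.7, so m = 23.7 / (10 × 2.58) = 0.919 kg.

m ≈ 0.919 kg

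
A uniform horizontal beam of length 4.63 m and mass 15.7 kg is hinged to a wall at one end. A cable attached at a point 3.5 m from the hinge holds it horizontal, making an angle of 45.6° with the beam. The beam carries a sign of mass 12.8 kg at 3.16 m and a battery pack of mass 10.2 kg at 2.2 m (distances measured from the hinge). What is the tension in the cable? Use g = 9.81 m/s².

Sum moments about the hinge (the unknown hinge reaction has zero arm there).
Beam weight: 15.7 × 9.81 = 154 N down at 2.315 m → arm 2.315 m, τ = 154 × 2.315 = 356.5 N·m clockwise.
Sign: 12.8 × 9.81 = 125.6 N down at 3.16 m → arm 3.16 m, τ = 125.6 × 3.16 = 396.9 N·m clockwise.
Battery pack: 10.2 × 9.81 = 100.1 N down at 2.2 m → arm 2.2 m, τ = 100.1 × 2.2 = 220.2 N·m clockwise.
Total clockwise load moment = 973.6 N·m.
The cable tension T acts at 3.5 m; only its component perpendicular to the beam, T sinθ, produces torque. sin 45.6° = 0.7145.
Setting net torque to zero: T × 3.5 × 0.7145 = 973.6 → T = 973.6 / 2.501 = 389 N.

T ≈ 389 N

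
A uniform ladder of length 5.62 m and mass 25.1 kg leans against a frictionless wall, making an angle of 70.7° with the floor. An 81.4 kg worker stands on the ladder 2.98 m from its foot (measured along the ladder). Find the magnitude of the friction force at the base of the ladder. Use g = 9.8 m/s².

f ≈ 191 N

Choose the foot of the ladder as the axis so the floor normal and friction both act there and drop out.
Ladder weight 25.1×9.8 = 246 N acts at 2.81 m along the ladder; its horizontal arm is 2.81·cos70.7° = 0.9287 m → τ = 228.5 N·m clockwise.
Worker: 81.4×9.8 = 797.7 N at 2.98 m → arm 0.9849 m → τ = 785.7 N·m clockwise.
Wall normal N acts horizontally at the top; its moment arm is the height L sinθ = 5.62·sin70.7° = 5.304 m, counterclockwise.
Balancing moments: N × 5.304 = 1014, giving N = 191 N.
ΣFx = 0: friction at the foot balances the wall's push, so f = N_wall = 191 N.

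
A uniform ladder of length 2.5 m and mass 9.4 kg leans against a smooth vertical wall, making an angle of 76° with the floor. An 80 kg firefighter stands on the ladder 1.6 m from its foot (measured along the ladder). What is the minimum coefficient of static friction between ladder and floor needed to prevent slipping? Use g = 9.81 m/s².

Choose the foot of the ladder as the axis so the floor normal and friction both act there and drop out.
Ladder weight 9.4×9.81 = 92.21 N acts at 1.25 m along the ladder; its horizontal arm is 1.25·cos76° = 0.3024 m → τ = 27.88 N·m clockwise.
Firefighter: 80×9.81 = 784.8 N at 1.6 m → arm 0.3871 m → τ = 303.8 N·m clockwise.
Wall normal N acts horizontally at the top; its moment arm is the height L sinθ = 2.5·sin76° = 2.426 m, counterclockwise.
Balancing moments: N × 2.426 = 331.7, giving N = 136.7 N.
ΣFx = 0 ⇒ f = N_wall = 136.7 N. ΣFy = 0 ⇒ N_floor = 877 N.
μ_min = f / N_floor = 136.7 / 877 = 0.156.

μ_min ≈ 0.156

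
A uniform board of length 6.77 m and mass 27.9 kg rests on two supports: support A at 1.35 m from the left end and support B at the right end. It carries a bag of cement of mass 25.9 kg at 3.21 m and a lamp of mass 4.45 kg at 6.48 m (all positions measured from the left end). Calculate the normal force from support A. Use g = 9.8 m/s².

R_A ≈ 340 N

About support B:
Beam weight: 27.9 × 9.8 = 273.4 N down at 3.385 m → arm 3.385 m, τ = 273.4 × 3.385 = 925.5 N·m counterclockwise.
Bag of cement: 25.9 × 9.8 = 253.8 N down at 3.21 m → arm 3.56 m, τ = 253.8 × 3.56 = 903.5 N·m counterclockwise.
Lamp: 4.45 × 9.8 = 43.61 N down at 6.48 m → arm 0.29 m, τ = 43.61 × 0.29 = 12.65 N·m counterclockwise.
Net load moment about support B = 1842 N·m counterclockwise.
Reaction R at support A is upward at 1.35 m, arm 5.42 m → moment R × 5.42 clockwise.
Setting net torque to zero: R × 5.42 = 1842 → R = 340 N.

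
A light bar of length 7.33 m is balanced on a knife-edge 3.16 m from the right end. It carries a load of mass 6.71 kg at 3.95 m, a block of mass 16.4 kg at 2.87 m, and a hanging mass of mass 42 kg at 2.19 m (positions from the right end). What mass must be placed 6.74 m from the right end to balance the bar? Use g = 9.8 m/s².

m ≈ 11.2 kg

Take moments about the knife-edge (at 3.16 m from the right end).
Load: 6.71 × 9.8 = 65.76 N down at 3.95 m → arm 0.79 m, τ = 65.76 × 0.79 = 51.95 N·m counterclockwise.
Block: 16.4 × 9.8 = 160.7 N down at 2.87 m → arm 0.29 m, τ = 160.7 × 0.29 = 46.6 N·m clockwise.
Hanging mass: 42 × 9.8 = 411.6 N down at 2.19 m → arm 0.97 m, τ = 411.6 × 0.97 = 399.3 N·m clockwise.
Net moment of known loads = 393.9 N·m clockwise.
An unknown mass m at 6.74 m has arm 3.58 m; its moment is m·g·3.58 counterclockwise.
Στ = 0 ⇒ m × 9.8 × 3.58 = 393.9 ⇒ m = 393.9 / (9.8 × 3.58) = 11.2 kg.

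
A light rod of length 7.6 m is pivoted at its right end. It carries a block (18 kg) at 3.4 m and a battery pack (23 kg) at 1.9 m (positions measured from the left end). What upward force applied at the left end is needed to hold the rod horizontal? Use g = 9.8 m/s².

F ≈ 267 N

Taking torques about the right end:
Block: 18 × 9.8 = 176.4 N down at 3.4 m → arm 4.2 m, τ = 176.4 × 4.2 = 740.9 N·m counterclockwise.
Battery pack: 23 × 9.8 = 225.4 N down at 1.9 m → arm 5.7 m, τ = 225.4 × 5.7 = 1285 N·m counterclockwise.
Net moment of the loads = 2026 N·m counterclockwise.
The upward force F acts at the left end, arm 7.6 m, giving F × 7.6 clockwise.
Setting net torque to zero: F × 7.6 = 2026 → F = 2026 / 7.6 = 267 N.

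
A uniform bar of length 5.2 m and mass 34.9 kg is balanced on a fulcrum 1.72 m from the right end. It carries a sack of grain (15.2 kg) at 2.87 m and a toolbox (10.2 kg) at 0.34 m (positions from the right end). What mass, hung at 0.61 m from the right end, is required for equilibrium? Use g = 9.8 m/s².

Take moments about the fulcrum (at 1.72 m from the right end).
Beam weight: 34.9 × 9.8 = 342 N down at 2.6 m → arm 0.88 m, τ = 342 × 0.88 = 301 N·m counterclockwise.
Sack of grain: 15.2 × 9.8 = 149 N down at 2.87 m → arm 1.15 m, τ = 149 × 1.15 = 171.3 N·m counterclockwise.
Toolbox: 10.2 × 9.8 = 99.96 N down at 0.34 m → arm 1.38 m, τ = 99.96 × 1.38 = 137.9 N·m clockwise.
Net moment of known loads = 334.4 N·m counterclockwise.
An unknown mass m at 0.61 m has arm 1.11 m; its moment is m·g·1.11 clockwise.
Balancing moments: m × 9.8 × 1.11 = 334.4, giving m = 334.4 / (9.8 × 1.11) = 30.7 kg.

m ≈ 30.7 kg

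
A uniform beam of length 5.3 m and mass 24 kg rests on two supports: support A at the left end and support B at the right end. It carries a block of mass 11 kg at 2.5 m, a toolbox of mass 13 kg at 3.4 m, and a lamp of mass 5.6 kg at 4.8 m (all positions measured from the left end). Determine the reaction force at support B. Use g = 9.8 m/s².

Sum moments about support A (its reaction then has zero moment arm).
Beam weight: 24 × 9.8 = 235.2 N down at 2.65 m → arm 2.65 m, τ = 235.2 × 2.65 = 623.3 N·m clockwise.
Block: 11 × 9.8 = 107.8 N down at 2.5 m → arm 2.5 m, τ = 107.8 × 2.5 = 269.5 N·m clockwise.
Toolbox: 13 × 9.8 = 127.4 N down at 3.4 m → arm 3.4 m, τ = 127.4 × 3.4 = 433.2 N·m clockwise.
Lamp: 5.6 × 9.8 = 54.88 N down at 4.8 m → arm 4.8 m, τ = 54.88 × 4.8 = 263.4 N·m clockwise.
Net load moment about support A = 1589 N·m clockwise.
Reaction R at support B is upward at 5.3 m, arm 5.3 m → moment R × 5.3 counterclockwise.
Balancing moments: R × 5.3 = 1589, giving R = 300 N.

R_B ≈ 300 N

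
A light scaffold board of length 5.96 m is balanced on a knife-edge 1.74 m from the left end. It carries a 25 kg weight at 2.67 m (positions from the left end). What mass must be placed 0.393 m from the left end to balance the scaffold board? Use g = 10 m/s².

Taking torques about the knife-edge (at 1.74 m from the left end):
Weight: 25 × 10 = 250 N down at 2.67 m → arm 0.93 m, τ = 250 × 0.93 = 232.5 N·m clockwise.
Net moment of known loads = 232.5 N·m clockwise.
An unknown mass m at 0.393 m has arm 1.347 m; its moment is m·g·1.347 counterclockwise.
Στ = 0 ⇒ m × 10 × 1.347 = 232.5 ⇒ m = 232.5 / (10 × 1.347) = 17.3 kg.

m ≈ 17.3 kg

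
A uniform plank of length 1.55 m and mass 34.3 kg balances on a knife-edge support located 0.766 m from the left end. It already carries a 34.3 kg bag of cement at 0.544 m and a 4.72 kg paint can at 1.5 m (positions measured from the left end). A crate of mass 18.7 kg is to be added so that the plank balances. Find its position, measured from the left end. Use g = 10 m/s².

x ≈ 0.971 m from the left end

About the knife-edge support (at 0.766 m from the left end):
Beam weight: 34.3 × 10 = 343 N down at 0.775 m → arm 0.009 m, τ = 343 × 0.009 = 3.087 N·m clockwise.
Bag of cement: 34.3 × 10 = 343 N down at 0.544 m → arm 0.222 m, τ = 343 × 0.222 = 76.15 N·m counterclockwise.
Paint can: 4.72 × 10 = 47.2 N down at 1.5 m → arm 0.734 m, τ = 47.2 × 0.734 = 34.64 N·m clockwise.
Net moment of existing loads = 38.42 N·m counterclockwise.
The crate weighs 18.7 × 10 = 187 N and must supply an equal clockwise moment, so its lever arm about the knife-edge support is 38.42 / 187 = 0.205 m.
That puts it at 0.766 + 0.205 = 0.971 m from the left end.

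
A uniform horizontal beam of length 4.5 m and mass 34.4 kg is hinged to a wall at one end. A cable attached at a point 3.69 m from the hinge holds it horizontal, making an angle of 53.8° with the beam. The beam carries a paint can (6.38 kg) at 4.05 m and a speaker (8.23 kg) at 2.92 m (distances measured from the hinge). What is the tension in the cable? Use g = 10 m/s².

T ≈ 427 N

Sum moments about the hinge (the unknown hinge reaction has zero arm there).
Beam weight: 34.4 × 10 = 344 N down at 2.25 m → arm 2.25 m, τ = 344 × 2.25 = 774 N·m clockwise.
Paint can: 6.38 × 10 = 63.8 N down at 4.05 m → arm 4.05 m, τ = 63.8 × 4.05 = 258.4 N·m clockwise.
Speaker: 8.23 × 10 = 82.3 N down at 2.92 m → arm 2.92 m, τ = 82.3 × 2.92 = 240.3 N·m clockwise.
Total clockwise load moment = 1273 N·m.
The cable tension T acts at 3.69 m; only its component perpendicular to the beam, T sinθ, produces torque. sin 53.8° = 0.807.
Στ = 0 ⇒ T × 3.69 × 0.807 = 1273 ⇒ T = 1273 / 2.978 = 427 N.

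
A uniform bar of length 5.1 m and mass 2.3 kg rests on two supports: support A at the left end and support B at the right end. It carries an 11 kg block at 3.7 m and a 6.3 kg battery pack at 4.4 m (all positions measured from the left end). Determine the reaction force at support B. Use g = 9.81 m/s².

R_B ≈ 143 N

About support A:
Beam weight: 2.3 × 9.81 = 22.56 N down at 2.55 m → arm 2.55 m, τ = 22.56 × 2.55 = 57.53 N·m clockwise.
Block: 11 × 9.81 = 107.9 N down at 3.7 m → arm 3.7 m, τ = 107.9 × 3.7 = 399.2 N·m clockwise.
Battery pack: 6.3 × 9.81 = 61.8 N down at 4.4 m → arm 4.4 m, τ = 61.8 × 4.4 = 271.9 N·m clockwise.
Net load moment about support A = 728.6 N·m clockwise.
Reaction R at support B is upward at 5.1 m, arm 5.1 m → moment R × 5.1 counterclockwise.
Balancing moments: R × 5.1 = 728.6, giving R = 143 N.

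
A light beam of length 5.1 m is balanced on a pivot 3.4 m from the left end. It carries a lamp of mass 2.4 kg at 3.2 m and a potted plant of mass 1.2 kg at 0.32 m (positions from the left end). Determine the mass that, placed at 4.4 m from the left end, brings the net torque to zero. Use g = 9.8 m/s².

m ≈ 4.18 kg

Take moments about the pivot (at 3.4 m from the left end).
Lamp: 2.4 × 9.8 = 23.52 N down at 3.2 m → arm 0.2 m, τ = 23.52 × 0.2 = 4.704 N·m counterclockwise.
Potted plant: 1.2 × 9.8 = 11.76 N down at 0.32 m → arm 3.08 m, τ = 11.76 × 3.08 = 36.22 N·m counterclockwise.
Net moment of known loads = 40.92 N·m counterclockwise.
An unknown mass m at 4.4 m has arm 1 m; its moment is m·g·1 clockwise.
Balancing moments: m × 9.8 × 1 = 40.92, giving m = 40.92 / (9.8 × 1) = 4.18 kg.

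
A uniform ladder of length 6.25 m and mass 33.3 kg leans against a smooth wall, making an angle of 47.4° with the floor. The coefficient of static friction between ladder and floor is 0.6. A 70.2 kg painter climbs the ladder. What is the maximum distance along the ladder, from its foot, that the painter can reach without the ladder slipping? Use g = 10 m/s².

d ≈ 4.53 m

Take moments about the foot of the ladder.
Ladder weight 33.3×10 = 333 N acts at 3.125 m along the ladder; its horizontal arm is 3.125·cos47.4° = 2.115 m → τ = 704.3 N·m clockwise.
Painter weight 70.2×10 = 702 N at distance d → arm d·cos47.4° → τ = 702·d·0.6769 clockwise.
Wall normal N at the top has arm L sinθ = 4.601 m counterclockwise, so Στ = 0 gives N·4.601 = 704.3 + 475.2·d.
ΣFy = 0 ⇒ N_floor = 1035 N, so the maximum friction is μ_s·N_floor = 0.6×1035 = 621 N. ΣFx = 0 ⇒ N_wall = f, so at the slipping point N = 621 N.
Substituting: 621×4.601 = 704.3 + 475.2·d ⇒ d = (2857 − 704.3) / 475.2 = 4.53 m.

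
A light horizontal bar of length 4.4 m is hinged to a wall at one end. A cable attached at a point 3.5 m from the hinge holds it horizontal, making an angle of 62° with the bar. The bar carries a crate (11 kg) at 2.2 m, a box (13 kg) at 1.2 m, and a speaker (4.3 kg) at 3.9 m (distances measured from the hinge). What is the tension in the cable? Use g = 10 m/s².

T ≈ 183 N

Choose the hinge as the axis so the unknown hinge reaction has zero arm there.
Crate: 11 × 10 = 110 N down at 2.2 m → arm 2.2 m, τ = 110 × 2.2 = 242 N·m clockwise.
Box: 13 × 10 = 130 N down at 1.2 m → arm 1.2 m, τ = 130 × 1.2 = 156 N·m clockwise.
Speaker: 4.3 × 10 = 43 N down at 3.9 m → arm 3.9 m, τ = 43 × 3.9 = 167.7 N·m clockwise.
Total clockwise load moment = 565.7 N·m.
The cable tension T acts at 3.5 m; only its component perpendicular to the bar, T sinθ, produces torque. sin 62° = 0.8829.
Balancing moments: T × 3.5 × 0.8829 = 565.7, giving T = 565.7 / 3.09 = 183 N.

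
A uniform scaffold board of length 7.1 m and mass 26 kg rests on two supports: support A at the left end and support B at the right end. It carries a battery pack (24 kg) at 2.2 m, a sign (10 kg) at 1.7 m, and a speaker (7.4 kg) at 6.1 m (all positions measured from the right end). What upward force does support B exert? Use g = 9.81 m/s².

R_B ≈ 375 N

About support A:
Beam weight: 26 × 9.81 = 255.1 N down at 3.55 m → arm 3.55 m, τ = 255.1 × 3.55 = 905.6 N·m clockwise.
Battery pack: 24 × 9.81 = 235.4 N down at 2.2 m → arm 4.9 m, τ = 235.4 × 4.9 = 1153 N·m clockwise.
Sign: 10 × 9.81 = 98.1 N down at 1.7 m → arm 5.4 m, τ = 98.1 × 5.4 = 529.7 N·m clockwise.
Speaker: 7.4 × 9.81 = 72.59 N down at 6.1 m → arm 1 m, τ = 72.59 × 1 = 72.59 N·m clockwise.
Net load moment about support A = 2661 N·m clockwise.
Reaction R at support B is upward at 0 m, arm 7.1 m → moment R × 7.1 counterclockwise.
For rotational equilibrium, R × 7.1 = 2661, so R = 375 N.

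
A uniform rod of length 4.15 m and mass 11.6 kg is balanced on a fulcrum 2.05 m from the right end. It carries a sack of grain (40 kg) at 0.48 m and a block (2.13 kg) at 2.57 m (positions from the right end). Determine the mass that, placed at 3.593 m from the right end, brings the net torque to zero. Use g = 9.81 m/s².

m ≈ 39.8 kg

About the fulcrum (at 2.05 m from the right end):
Beam weight: 11.6 × 9.81 = 113.8 N down at 2.075 m → arm 0.025 m, τ = 113.8 × 0.025 = 2.845 N·m counterclockwise.
Sack of grain: 40 × 9.81 = 392.4 N down at 0.48 m → arm 1.57 m, τ = 392.4 × 1.57 = 616.1 N·m clockwise.
Block: 2.13 × 9.81 = 20.9 N down at 2.57 m → arm 0.52 m, τ = 20.9 × 0.52 = 10.87 N·m counterclockwise.
Net moment of known loads = 602.4 N·m clockwise.
An unknown mass m at 3.593 m has arm 1.543 m; its moment is m·g·1.543 counterclockwise.
Setting net torque to zero: m × 9.81 × 1.543 = 602.4 → m = 602.4 / (9.81 × 1.543) = 39.8 kg.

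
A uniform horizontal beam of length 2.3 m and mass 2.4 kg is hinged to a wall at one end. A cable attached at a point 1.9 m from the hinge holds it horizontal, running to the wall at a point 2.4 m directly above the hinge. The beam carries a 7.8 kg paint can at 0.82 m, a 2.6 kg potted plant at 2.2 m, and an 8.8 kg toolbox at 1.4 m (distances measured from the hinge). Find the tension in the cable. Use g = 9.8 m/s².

About the hinge:
Beam weight: 2.4 × 9.8 = 23.52 N down at 1.15 m → arm 1.15 m, τ = 23.52 × 1.15 = 27.05 N·m clockwise.
Paint can: 7.8 × 9.8 = 76.44 N down at 0.82 m → arm 0.82 m, τ = 76.44 × 0.82 = 62.68 N·m clockwise.
Potted plant: 2.6 × 9.8 = 25.48 N down at 2.2 m → arm 2.2 m, τ = 25.48 × 2.2 = 56.06 N·m clockwise.
Toolbox: 8.8 × 9.8 = 86.24 N down at 1.4 m → arm 1.4 m, τ = 86.24 × 1.4 = 120.7 N·m clockwise.
Total clockwise load moment = 266.5 N·m.
The cable tension T acts at 1.9 m; only its component perpendicular to the beam, T sinθ, produces torque. sinθ = h/√(h²+d²) = 2.4/√(2.4²+1.9²) = 0.784.
Balancing moments: T × 1.9 × 0.784 = 266.5, giving T = 266.5 / 1.49 = 179 N.

T ≈ 179 N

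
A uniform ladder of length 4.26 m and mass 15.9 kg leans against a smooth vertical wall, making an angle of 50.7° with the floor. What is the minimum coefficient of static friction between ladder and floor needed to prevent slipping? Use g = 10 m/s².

Taking torques about the foot of the ladder:
Ladder weight 15.9×10 = 159 N acts at 2.13 m along the ladder; its horizontal arm is 2.13·cos50.7° = 1.349 m → τ = 214.5 N·m clockwise.
Wall normal N acts horizontally at the top; its moment arm is the height L sinθ = 4.26·sin50.7° = 3.297 m, counterclockwise.
Balancing moments: N × 3.297 = 214.5, giving N = 65.06 N.
ΣFx = 0 ⇒ f = N_wall = 65.06 N. ΣFy = 0 ⇒ N_floor = 159 N.
μ_min = f / N_floor = 65.06 / 159 = 0.409.

μ_min ≈ 0.409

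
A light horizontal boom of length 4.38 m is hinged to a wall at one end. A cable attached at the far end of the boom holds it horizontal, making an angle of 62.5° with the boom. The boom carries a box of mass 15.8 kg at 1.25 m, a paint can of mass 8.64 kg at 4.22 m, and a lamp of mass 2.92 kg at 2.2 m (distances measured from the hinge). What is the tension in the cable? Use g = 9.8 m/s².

T ≈ 158 N

Sum moments about the hinge (the unknown hinge reaction has zero arm there).
Box: 15.8 × 9.8 = 154.8 N down at 1.25 m → arm 1.25 m, τ = 154.8 × 1.25 = 193.5 N·m clockwise.
Paint can: 8.64 × 9.8 = 84.67 N down at 4.22 m → arm 4.22 m, τ = 84.67 × 4.22 = 357.3 N·m clockwise.
Lamp: 2.92 × 9.8 = 28.62 N down at 2.2 m → arm 2.2 m, τ = 28.62 × 2.2 = 62.96 N·m clockwise.
Total clockwise load moment = 613.8 N·m.
The cable tension T acts at 4.38 m; only its component perpendicular to the boom, T sinθ, produces torque. sin 62.5° = 0.887.
Balancing moments: T × 4.38 × 0.887 = 613.8, giving T = 613.8 / 3.885 = 158 N.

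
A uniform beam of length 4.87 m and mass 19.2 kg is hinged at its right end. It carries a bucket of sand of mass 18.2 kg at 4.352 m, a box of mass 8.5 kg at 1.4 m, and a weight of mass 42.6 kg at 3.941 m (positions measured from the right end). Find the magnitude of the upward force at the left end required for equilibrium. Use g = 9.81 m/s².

Choose the right end as the axis so the unknown pivot reaction has zero arm there.
Beam weight: 19.2 × 9.81 = 188.4 N down at 2.435 m → arm 2.435 m, τ = 188.4 × 2.435 = 458.8 N·m counterclockwise.
Bucket of sand: 18.2 × 9.81 = 178.5 N down at 4.352 m → arm 4.352 m, τ = 178.5 × 4.352 = 776.8 N·m counterclockwise.
Box: 8.5 × 9.81 = 83.39 N down at 1.4 m → arm 1.4 m, τ = 83.39 × 1.4 = 116.7 N·m counterclockwise.
Weight: 42.6 × 9.81 = 417.9 N down at 3.941 m → arm 3.941 m, τ = 417.9 × 3.941 = 1647 N·m counterclockwise.
Net moment of the loads = 2999 N·m counterclockwise.
The upward force F acts at the left end, arm 4.87 m, giving F × 4.87 clockwise.
Στ = 0 ⇒ F × 4.87 = 2999 ⇒ F = 2999 / 4.87 = 616 N.

F ≈ 616 N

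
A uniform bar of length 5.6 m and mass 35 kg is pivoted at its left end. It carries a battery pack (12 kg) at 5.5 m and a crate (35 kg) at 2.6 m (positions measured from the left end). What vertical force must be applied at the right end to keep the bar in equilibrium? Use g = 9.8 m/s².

Sum moments about the left end (the unknown pivot reaction has zero arm there).
Beam weight: 35 × 9.8 = 343 N down at 2.8 m → arm 2.8 m, τ = 343 × 2.8 = 960.4 N·m clockwise.
Battery pack: 12 × 9.8 = 117.6 N down at 5.5 m → arm 5.5 m, τ = 117.6 × 5.5 = 646.8 N·m clockwise.
Crate: 35 × 9.8 = 343 N down at 2.6 m → arm 2.6 m, τ = 343 × 2.6 = 891.8 N·m clockwise.
Net moment of the loads = 2499 N·m clockwise.
The upward force F acts at the right end, arm 5.6 m, giving F × 5.6 counterclockwise.
Στ = 0 ⇒ F × 5.6 = 2499 ⇒ F = 2499 / 5.6 = 446 N.

F ≈ 446 N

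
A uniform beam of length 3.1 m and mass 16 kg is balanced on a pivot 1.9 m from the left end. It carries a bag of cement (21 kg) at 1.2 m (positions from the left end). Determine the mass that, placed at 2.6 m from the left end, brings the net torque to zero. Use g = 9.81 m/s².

Choose the pivot (at 1.9 m from the left end) as the axis so the support reaction has zero arm there.
Beam weight: 16 × 9.81 = 157 N down at 1.55 m → arm 0.35 m, τ = 157 × 0.35 = 54.95 N·m counterclockwise.
Bag of cement: 21 × 9.81 = 206 N down at 1.2 m → arm 0.7 m, τ = 206 × 0.7 = 144.2 N·m counterclockwise.
Net moment of known loads = 199.1 N·m counterclockwise.
An unknown mass m at 2.6 m has arm 0.7 m; its moment is m·g·0.7 clockwise.
Setting net torque to zero: m × 9.81 × 0.7 = 199.1 → m = 199.1 / (9.81 × 0.7) = 29 kg.

m ≈ 29 kg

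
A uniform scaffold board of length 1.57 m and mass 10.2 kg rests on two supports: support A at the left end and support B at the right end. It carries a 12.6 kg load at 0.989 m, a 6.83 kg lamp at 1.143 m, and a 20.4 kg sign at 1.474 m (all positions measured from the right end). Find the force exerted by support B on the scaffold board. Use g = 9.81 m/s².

R_B ≈ 126 N

About support A:
Beam weight: 10.2 × 9.81 = 100.1 N down at 0.785 m → arm 0.785 m, τ = 100.1 × 0.785 = 78.58 N·m clockwise.
Load: 12.6 × 9.81 = 123.6 N down at 0.989 m → arm 0.581 m, τ = 123.6 × 0.581 = 71.81 N·m clockwise.
Lamp: 6.83 × 9.81 = 67 N down at 1.143 m → arm 0.427 m, τ = 67 × 0.427 = 28.61 N·m clockwise.
Sign: 20.4 × 9.81 = 200.1 N down at 1.474 m → arm 0.0956 m, τ = 200.1 × 0.0956 = 19.13 N·m clockwise.
Net load moment about support A = 198.1 N·m clockwise.
Reaction R at support B is upward at 0 m, arm 1.57 m → moment R × 1.57 counterclockwise.
For rotational equilibrium, R × 1.57 = 198.1, so R = 126 N.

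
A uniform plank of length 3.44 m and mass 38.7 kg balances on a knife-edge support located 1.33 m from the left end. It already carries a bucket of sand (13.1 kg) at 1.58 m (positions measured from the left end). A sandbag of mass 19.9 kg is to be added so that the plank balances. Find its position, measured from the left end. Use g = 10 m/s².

About the knife-edge support (at 1.33 m from the left end):
Beam weight: 38.7 × 10 = 387 N down at 1.72 m → arm 0.39 m, τ = 387 × 0.39 = 150.9 N·m clockwise.
Bucket of sand: 13.1 × 10 = 131 N down at 1.58 m → arm 0.25 m, τ = 131 × 0.25 = 32.75 N·m clockwise.
Net moment of existing loads = 183.7 N·m clockwise.
The sandbag weighs 19.9 × 10 = 199 N and must supply an equal counterclockwise moment, so its lever arm about the knife-edge support is 183.7 / 199 = 0.923 m.
That puts it at 1.33 − 0.923 = 0.407 m from the left end.

x ≈ 0.407 m from the left end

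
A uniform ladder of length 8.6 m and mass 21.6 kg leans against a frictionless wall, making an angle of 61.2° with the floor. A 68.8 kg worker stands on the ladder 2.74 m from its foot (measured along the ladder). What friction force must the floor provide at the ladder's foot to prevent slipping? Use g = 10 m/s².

Choose the foot of the ladder as the axis so the floor normal and friction both act there and drop out.
Ladder weight 21.6×10 = 216 N acts at 4.3 m along the ladder; its horizontal arm is 4.3·cos61.2° = 2.072 m → τ = 447.6 N·m clockwise.
Worker: 68.8×10 = 688 N at 2.74 m → arm 1.32 m → τ = 908.2 N·m clockwise.
Wall normal N acts horizontally at the top; its moment arm is the height L sinθ = 8.6·sin61.2° = 7.536 m, counterclockwise.
Στ = 0 ⇒ N × 7.536 = 1356 ⇒ N = 180 N.
ΣFx = 0: friction at the foot balances the wall's push, so f = N_wall = 180 N.

f ≈ 180 N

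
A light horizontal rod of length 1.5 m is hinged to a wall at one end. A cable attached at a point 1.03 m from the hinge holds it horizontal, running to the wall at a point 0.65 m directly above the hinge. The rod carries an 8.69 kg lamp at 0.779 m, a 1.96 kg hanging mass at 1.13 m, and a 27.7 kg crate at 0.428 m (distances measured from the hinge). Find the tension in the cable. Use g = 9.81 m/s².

Sum moments about the hinge (the unknown hinge reaction has zero arm there).
Lamp: 8.69 × 9.81 = 85.25 N down at 0.779 m → arm 0.779 m, τ = 85.25 × 0.779 = 66.41 N·m clockwise.
Hanging mass: 1.96 × 9.81 = 19.23 N down at 1.13 m → arm 1.13 m, τ = 19.23 × 1.13 = 21.73 N·m clockwise.
Crate: 27.7 × 9.81 = 271.7 N down at 0.428 m → arm 0.428 m, τ = 271.7 × 0.428 = 116.3 N·m clockwise.
Total clockwise load moment = 204.4 N·m.
The cable tension T acts at 1.03 m; only its component perpendicular to the rod, T sinθ, produces torque. sinθ = h/√(h²+d²) = 0.65/√(0.65²+1.03²) = 0.5337.
For rotational equilibrium, T × 1.03 × 0.5337 = 204.4, so T = 204.4 / 0.5497 = 372 N.

T ≈ 372 N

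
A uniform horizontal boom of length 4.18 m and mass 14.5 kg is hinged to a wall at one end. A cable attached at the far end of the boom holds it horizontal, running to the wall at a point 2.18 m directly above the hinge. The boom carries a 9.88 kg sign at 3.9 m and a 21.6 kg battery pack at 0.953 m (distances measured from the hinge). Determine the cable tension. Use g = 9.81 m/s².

T ≈ 454 N

Taking torques about the hinge:
Beam weight: 14.5 × 9.81 = 142.2 N down at 2.09 m → arm 2.09 m, τ = 142.2 × 2.09 = 297.2 N·m clockwise.
Sign: 9.88 × 9.81 = 96.92 N down at 3.9 m → arm 3.9 m, τ = 96.92 × 3.9 = 378 N·m clockwise.
Battery pack: 21.6 × 9.81 = 211.9 N down at 0.953 m → arm 0.953 m, τ = 211.9 × 0.953 = 201.9 N·m clockwise.
Total clockwise load moment = 877.1 N·m.
The cable tension T acts at 4.18 m; only its component perpendicular to the boom, T sinθ, produces torque. sinθ = h/√(h²+d²) = 2.18/√(2.18²+4.18²) = 0.4624.
Setting net torque to zero: T × 4.18 × 0.4624 = 877.1 → T = 877.1 / 1.933 = 454 N.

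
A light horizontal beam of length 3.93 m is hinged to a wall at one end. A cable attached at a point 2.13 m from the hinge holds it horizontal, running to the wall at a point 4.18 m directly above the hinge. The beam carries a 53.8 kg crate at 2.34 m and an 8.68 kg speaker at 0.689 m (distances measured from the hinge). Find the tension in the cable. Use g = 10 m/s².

T ≈ 695 N

Take moments about the hinge.
Crate: 53.8 × 10 = 538 N down at 2.34 m → arm 2.34 m, τ = 538 × 2.34 = 1259 N·m clockwise.
Speaker: 8.68 × 10 = 86.8 N down at 0.689 m → arm 0.689 m, τ = 86.8 × 0.689 = 59.81 N·m clockwise.
Total clockwise load moment = 1319 N·m.
The cable tension T acts at 2.13 m; only its component perpendicular to the beam, T sinθ, produces torque. sinθ = h/√(h²+d²) = 4.18/√(4.18²+2.13²) = 0.891.
Setting net torque to zero: T × 2.13 × 0.891 = 1319 → T = 1319 / 1.898 = 695 N.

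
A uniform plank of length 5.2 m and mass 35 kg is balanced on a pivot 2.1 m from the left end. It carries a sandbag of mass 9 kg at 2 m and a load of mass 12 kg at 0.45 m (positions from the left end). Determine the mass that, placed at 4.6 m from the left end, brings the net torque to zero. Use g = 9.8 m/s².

m ≈ 1.28 kg

Choose the pivot (at 2.1 m from the left end) as the axis so the support reaction has zero arm there.
Beam weight: 35 × 9.8 = 343 N down at 2.6 m → arm 0.5 m, τ = 343 × 0.5 = 171.5 N·m clockwise.
Sandbag: 9 × 9.8 = 88.2 N down at 2 m → arm 0.1 m, τ = 88.2 × 0.1 = 8.82 N·m counterclockwise.
Load: 12 × 9.8 = 117.6 N down at 0.45 m → arm 1.65 m, τ = 117.6 × 1.65 = 194 N·m counterclockwise.
Net moment of known loads = 31.32 N·m counterclockwise.
An unknown mass m at 4.6 m has arm 2.5 m; its moment is m·g·2.5 clockwise.
For rotational equilibrium, m × 9.8 × 2.5 = 31.32, so m = 31.32 / (9.8 × 2.5) = 1.28 kg.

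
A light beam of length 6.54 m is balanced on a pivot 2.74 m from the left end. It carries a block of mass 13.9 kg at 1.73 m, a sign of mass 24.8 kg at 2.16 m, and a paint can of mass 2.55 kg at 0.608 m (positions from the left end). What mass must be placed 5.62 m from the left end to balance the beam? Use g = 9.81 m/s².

m ≈ 11.8 kg

About the pivot (at 2.74 m from the left end):
Block: 13.9 × 9.81 = 136.4 N down at 1.73 m → arm 1.01 m, τ = 136.4 × 1.01 = 137.8 N·m counterclockwise.
Sign: 24.8 × 9.81 = 243.3 N down at 2.16 m → arm 0.58 m, τ = 243.3 × 0.58 = 141.1 N·m counterclockwise.
Paint can: 2.55 × 9.81 = 25.02 N down at 0.608 m → arm 2.132 m, τ = 25.02 × 2.132 = 53.34 N·m counterclockwise.
Net moment of known loads = 332.2 N·m counterclockwise.
An unknown mass m at 5.62 m has arm 2.88 m; its moment is m·g·2.88 clockwise.
Setting net torque to zero: m × 9.81 × 2.88 = 332.2 → m = 332.2 / (9.81 × 2.88) = 11.8 kg.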